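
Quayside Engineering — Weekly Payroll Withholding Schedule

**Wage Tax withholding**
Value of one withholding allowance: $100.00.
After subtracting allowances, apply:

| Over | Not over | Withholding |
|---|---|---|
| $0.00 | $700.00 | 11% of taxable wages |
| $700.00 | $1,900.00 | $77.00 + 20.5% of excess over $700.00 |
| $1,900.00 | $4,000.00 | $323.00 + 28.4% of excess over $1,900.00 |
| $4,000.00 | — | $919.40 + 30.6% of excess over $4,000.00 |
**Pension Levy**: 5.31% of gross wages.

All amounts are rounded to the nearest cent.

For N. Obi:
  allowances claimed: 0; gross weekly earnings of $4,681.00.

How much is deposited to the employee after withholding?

$3,304.65

Wage Tax: taxable = $4,681.00
  $919.40 + 30.6% × ($4,681.00 − $4,000.00) = $919.40 + 30.6% × $681.00 = $1,127.79
Pension Levy: 5.31% × $4,681.00 = $248.56
Total withheld: $1,127.79 + $248.56 = $1,376.35
Net pay: $4,681.00 − $1,376.35 = $3,304.65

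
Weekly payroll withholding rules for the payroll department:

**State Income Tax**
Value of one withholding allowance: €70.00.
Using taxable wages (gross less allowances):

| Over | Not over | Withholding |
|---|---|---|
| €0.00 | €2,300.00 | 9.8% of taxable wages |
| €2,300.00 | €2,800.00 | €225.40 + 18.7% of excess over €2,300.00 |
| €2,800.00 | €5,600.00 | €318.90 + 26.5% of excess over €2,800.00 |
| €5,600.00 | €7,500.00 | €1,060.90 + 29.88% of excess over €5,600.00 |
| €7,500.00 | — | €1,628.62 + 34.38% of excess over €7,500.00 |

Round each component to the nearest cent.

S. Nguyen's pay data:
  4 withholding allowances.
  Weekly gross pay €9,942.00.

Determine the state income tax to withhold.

€2,371.92

State Income Tax: taxable = €9,942.00 − 4×€70.00 = €9,662.00
  €1,628.62 + 34.38% × (€9,662.00 − €7,500.00) = €1,628.62 + 34.38% × €2,162.00 = €2,371.92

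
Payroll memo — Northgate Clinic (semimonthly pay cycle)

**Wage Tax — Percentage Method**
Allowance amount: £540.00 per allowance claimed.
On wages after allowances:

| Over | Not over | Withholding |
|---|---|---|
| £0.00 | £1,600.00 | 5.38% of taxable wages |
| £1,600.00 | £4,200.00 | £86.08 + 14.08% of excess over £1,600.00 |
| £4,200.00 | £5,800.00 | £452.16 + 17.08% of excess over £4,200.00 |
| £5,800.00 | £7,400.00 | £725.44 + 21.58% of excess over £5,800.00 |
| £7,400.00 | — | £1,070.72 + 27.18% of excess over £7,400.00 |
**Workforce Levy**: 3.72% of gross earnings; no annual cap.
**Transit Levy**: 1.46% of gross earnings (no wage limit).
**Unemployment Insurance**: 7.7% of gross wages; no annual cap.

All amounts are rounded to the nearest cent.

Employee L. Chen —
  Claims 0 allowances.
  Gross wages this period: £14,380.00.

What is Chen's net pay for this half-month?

Wage Tax: taxable = £14,380.00
  £1,070.72 + 27.18% × (£14,380.00 − £7,400.00) = £1,070.72 + 27.18% × £6,980.00 = £2,967.88
Workforce Levy: 3.72% × £14,380.00 = £534.94
Transit Levy: 1.46% × £14,380.00 = £209.95
Unemployment Insurance: 7.7% × £14,380.00 = £1,107.26
Total withheld: £2,967.88 + £534.94 + £209.95 + £1,107.26 = £4,820.03
Net pay: £14,380.00 − £4,820.03 = £9,559.97

£9,559.97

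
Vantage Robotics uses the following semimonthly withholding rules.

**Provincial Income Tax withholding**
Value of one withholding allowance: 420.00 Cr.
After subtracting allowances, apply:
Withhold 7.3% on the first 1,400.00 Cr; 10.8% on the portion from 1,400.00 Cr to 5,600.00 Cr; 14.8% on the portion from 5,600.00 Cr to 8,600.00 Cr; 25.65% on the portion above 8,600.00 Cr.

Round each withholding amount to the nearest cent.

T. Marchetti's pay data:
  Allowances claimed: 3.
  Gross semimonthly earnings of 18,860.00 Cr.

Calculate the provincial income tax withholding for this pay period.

3,308.30 Cr

Provincial Income Tax: taxable = 18,860.00 Cr − 3×420.00 Cr = 17,600.00 Cr
  999.80 Cr + 25.65% × (17,600.00 Cr − 8,600.00 Cr) = 999.80 Cr + 25.65% × 9,000.00 Cr = 3,308.30 Cr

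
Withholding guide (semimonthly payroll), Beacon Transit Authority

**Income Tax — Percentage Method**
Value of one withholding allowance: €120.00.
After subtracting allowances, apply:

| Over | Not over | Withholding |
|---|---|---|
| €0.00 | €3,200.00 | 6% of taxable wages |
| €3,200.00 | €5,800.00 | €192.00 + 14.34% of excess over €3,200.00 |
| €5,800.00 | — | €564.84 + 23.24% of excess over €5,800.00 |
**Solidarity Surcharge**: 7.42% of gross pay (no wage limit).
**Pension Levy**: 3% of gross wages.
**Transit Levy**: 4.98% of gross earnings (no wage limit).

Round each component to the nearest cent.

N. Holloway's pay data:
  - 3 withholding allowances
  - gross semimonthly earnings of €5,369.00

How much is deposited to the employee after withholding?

€4,090.76

Income Tax: taxable = €5,369.00 − 3×€120.00 = €5,009.00
  €192.00 + 14.34% × (€5,009.00 − €3,200.00) = €192.00 + 14.34% × €1,809.00 = €451.41
Solidarity Surcharge: 7.42% × €5,369.00 = €398.38
Pension Levy: 3% × €5,369.00 = €161.07
Transit Levy: 4.98% × €5,369.00 = €267.38
Total withheld: €451.41 + €398.38 + €161.07 + €267.38 = €1,278.24
Net pay: €5,369.00 − €1,278.24 = €4,090.76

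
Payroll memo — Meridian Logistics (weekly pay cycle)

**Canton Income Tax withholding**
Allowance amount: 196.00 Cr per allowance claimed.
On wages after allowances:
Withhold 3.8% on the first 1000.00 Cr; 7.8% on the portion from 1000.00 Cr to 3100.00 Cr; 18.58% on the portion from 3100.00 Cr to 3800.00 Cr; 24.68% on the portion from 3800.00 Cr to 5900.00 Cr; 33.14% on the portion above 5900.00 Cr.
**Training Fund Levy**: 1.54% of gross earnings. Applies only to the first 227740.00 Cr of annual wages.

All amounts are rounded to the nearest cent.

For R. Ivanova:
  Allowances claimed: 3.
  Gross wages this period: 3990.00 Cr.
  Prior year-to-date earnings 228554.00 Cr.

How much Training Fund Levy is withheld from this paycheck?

0.00 Cr

Training Fund Levy: YTD 228554.00 Cr ≥ cap 227740.00 Cr → 0.00 Cr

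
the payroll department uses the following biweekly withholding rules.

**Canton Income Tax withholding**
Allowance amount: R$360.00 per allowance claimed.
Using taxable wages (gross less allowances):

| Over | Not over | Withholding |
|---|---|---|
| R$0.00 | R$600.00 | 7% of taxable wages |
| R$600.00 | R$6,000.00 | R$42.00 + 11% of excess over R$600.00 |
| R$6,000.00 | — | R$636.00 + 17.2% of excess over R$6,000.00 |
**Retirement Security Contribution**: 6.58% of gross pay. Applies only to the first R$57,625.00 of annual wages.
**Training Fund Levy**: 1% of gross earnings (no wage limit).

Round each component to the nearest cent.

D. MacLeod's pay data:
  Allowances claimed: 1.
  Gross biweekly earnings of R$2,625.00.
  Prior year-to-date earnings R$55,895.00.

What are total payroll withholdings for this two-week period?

R$365.23

Canton Income Tax: taxable = R$2,625.00 − 1×R$360.00 = R$2,265.00
  R$42.00 + 11% × (R$2,265.00 − R$600.00) = R$42.00 + 11% × R$1,665.00 = R$225.15
Retirement Security Contribution: cap R$57,625.00 − YTD R$55,895.00 = R$1,730.00 subject; 6.58% × R$1,730.00 = R$113.83
Training Fund Levy: 1% × R$2,625.00 = R$26.25
Total: R$225.15 + R$113.83 + R$26.25 = R$365.23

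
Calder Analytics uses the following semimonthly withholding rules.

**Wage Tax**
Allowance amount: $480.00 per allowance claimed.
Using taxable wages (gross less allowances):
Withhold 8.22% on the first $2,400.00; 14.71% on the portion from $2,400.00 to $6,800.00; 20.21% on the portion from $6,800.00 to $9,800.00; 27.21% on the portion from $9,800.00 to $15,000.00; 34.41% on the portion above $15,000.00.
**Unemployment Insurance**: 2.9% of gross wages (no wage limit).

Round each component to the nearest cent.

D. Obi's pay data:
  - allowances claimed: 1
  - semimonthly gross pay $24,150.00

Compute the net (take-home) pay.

Wage Tax: taxable = $24,150.00 − 1×$480.00 = $23,670.00
  $2,865.74 + 34.41% × ($23,670.00 − $15,000.00) = $2,865.74 + 34.41% × $8,670.00 = $5,849.09
Unemployment Insurance: 2.9% × $24,150.00 = $700.35
Total withheld: $5,849.09 + $700.35 = $6,549.44
Net pay: $24,150.00 − $6,549.44 = $17,600.56

$17,600.56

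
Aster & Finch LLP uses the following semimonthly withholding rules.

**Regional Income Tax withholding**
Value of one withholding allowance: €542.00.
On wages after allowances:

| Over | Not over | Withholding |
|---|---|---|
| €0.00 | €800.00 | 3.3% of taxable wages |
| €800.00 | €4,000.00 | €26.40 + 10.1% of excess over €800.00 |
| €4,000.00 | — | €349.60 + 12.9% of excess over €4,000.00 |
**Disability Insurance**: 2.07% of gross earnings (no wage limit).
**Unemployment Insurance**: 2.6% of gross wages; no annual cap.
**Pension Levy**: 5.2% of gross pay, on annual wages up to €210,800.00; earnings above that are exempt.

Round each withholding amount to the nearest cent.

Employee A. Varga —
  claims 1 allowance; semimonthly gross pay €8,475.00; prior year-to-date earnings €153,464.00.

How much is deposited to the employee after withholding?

€6,781.56

Regional Income Tax: taxable = €8,475.00 − 1×€542.00 = €7,933.00
  €349.60 + 12.9% × (€7,933.00 − €4,000.00) = €349.60 + 12.9% × €3,933.00 = €856.96
Disability Insurance: 2.07% × €8,475.00 = €175.43
Unemployment Insurance: 2.6% × €8,475.00 = €220.35
Pension Levy: 5.2% × €8,475.00 = €440.70
Total withheld: €856.96 + €175.43 + €220.35 + €440.70 = €1,693.44
Net pay: €8,475.00 − €1,693.44 = €6,781.56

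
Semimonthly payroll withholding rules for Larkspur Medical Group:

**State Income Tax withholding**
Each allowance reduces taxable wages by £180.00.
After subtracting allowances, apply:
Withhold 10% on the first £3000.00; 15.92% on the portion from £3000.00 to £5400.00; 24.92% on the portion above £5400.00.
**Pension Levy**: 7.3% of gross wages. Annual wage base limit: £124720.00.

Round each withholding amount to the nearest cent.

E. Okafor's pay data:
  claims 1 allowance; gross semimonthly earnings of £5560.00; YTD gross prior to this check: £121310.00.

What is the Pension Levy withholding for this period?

Pension Levy: cap £124720.00 − YTD £121310.00 = £3410.00 subject; 7.3% × £3410.00 = £248.93

£248.93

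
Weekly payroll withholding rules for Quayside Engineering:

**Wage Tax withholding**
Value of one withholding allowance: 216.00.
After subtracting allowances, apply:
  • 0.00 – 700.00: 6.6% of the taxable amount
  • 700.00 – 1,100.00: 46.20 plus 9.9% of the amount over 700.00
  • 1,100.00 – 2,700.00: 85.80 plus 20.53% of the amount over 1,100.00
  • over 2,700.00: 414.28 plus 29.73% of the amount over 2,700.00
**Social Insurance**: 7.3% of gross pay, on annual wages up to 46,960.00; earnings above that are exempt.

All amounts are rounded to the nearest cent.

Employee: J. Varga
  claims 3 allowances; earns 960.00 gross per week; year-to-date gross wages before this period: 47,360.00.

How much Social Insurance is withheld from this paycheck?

Social Insurance: YTD 47,360.00 ≥ cap 46,960.00 → 0.00

0.00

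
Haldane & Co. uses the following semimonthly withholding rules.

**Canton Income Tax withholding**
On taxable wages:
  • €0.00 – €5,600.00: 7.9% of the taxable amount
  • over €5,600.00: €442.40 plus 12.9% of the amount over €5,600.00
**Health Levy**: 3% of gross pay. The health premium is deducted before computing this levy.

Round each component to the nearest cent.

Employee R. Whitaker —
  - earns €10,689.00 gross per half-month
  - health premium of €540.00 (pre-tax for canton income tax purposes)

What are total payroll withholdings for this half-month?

€1,333.69

Canton Income Tax: taxable = €10,689.00 − €540.00 = €10,149.00
  €442.40 + 12.9% × (€10,149.00 − €5,600.00) = €442.40 + 12.9% × €4,549.00 = €1,029.22
Health Levy: 3% × €10,149.00 = €304.47
Total: €1,029.22 + €304.47 = €1,333.69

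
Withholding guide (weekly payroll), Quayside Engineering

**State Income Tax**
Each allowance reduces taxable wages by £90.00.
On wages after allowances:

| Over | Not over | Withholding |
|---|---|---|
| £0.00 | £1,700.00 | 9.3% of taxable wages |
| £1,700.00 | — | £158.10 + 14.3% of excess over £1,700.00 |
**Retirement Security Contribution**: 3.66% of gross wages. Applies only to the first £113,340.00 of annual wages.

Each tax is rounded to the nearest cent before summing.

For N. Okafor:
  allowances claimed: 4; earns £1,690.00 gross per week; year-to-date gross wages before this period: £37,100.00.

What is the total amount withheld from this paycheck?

State Income Tax: taxable = £1,690.00 − 4×£90.00 = £1,330.00
  9.3% × £1,330.00 = £123.69
Retirement Security Contribution: 3.66% × £1,690.00 = £61.85
Total: £123.69 + £61.85 = £185.54

£185.54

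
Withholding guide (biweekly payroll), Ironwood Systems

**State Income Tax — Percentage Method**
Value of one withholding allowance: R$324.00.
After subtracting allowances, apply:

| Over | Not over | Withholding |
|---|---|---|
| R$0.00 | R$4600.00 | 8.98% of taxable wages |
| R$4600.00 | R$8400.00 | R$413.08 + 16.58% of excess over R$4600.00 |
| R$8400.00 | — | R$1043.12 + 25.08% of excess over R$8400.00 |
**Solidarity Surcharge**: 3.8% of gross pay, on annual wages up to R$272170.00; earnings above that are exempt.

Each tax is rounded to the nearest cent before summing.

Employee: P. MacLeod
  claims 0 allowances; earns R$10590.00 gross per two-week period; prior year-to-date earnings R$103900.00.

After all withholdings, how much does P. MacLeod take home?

R$8595.21

State Income Tax: taxable = R$10590.00
  R$1043.12 + 25.08% × (R$10590.00 − R$8400.00) = R$1043.12 + 25.08% × R$2190.00 = R$1592.37
Solidarity Surcharge: 3.8% × R$10590.00 = R$402.42
Total withheld: R$1592.37 + R$402.42 = R$1994.79
Net pay: R$10590.00 − R$1994.79 = R$8595.21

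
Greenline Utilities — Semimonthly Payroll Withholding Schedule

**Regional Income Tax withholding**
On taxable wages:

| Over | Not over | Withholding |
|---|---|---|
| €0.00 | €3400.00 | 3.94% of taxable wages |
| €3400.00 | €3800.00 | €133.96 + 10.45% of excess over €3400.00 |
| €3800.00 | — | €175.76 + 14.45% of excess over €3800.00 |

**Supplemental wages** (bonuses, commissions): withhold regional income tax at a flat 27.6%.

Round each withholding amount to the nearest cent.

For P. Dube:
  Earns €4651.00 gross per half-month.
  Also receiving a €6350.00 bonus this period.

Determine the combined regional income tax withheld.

Regional Income Tax: taxable = €4651.00
  €175.76 + 14.45% × (€4651.00 − €3800.00) = €175.76 + 14.45% × €851.00 = €298.73
Supplemental (27.6% flat on bonus): 27.6% × €6350.00 = €1752.60
Total regional income tax: €298.73 + €1752.60 = €2051.33

€2051.33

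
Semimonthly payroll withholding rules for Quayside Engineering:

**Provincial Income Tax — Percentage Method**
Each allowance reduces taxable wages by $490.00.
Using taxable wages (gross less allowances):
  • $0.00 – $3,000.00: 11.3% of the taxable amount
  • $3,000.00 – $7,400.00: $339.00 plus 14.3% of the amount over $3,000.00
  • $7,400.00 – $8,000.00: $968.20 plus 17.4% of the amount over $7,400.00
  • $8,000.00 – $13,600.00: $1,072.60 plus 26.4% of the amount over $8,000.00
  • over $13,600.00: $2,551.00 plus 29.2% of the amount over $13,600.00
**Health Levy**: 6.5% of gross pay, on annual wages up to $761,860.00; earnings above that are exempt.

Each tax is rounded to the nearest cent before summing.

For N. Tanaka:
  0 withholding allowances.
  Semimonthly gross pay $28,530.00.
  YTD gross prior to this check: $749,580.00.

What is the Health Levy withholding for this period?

Health Levy: cap $761,860.00 − YTD $749,580.00 = $12,280.00 subject; 6.5% × $12,280.00 = $798.20

$798.20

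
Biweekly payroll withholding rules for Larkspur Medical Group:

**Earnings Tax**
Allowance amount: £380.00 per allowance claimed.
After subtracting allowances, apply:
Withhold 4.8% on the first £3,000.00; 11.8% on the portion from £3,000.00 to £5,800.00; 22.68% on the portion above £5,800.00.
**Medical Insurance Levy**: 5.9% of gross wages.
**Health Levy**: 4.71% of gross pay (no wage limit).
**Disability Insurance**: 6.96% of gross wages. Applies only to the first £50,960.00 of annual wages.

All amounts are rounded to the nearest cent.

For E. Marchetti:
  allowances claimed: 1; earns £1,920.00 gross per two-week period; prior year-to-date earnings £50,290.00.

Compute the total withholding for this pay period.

£324.26

Earnings Tax: taxable = £1,920.00 − 1×£380.00 = £1,540.00
  4.8% × £1,540.00 = £73.92
Medical Insurance Levy: 5.9% × £1,920.00 = £113.28
Health Levy: 4.71% × £1,920.00 = £90.43
Disability Insurance: cap £50,960.00 − YTD £50,290.00 = £670.00 subject; 6.96% × £670.00 = £46.63
Total: £73.92 + £113.28 + £90.43 + £46.63 = £324.26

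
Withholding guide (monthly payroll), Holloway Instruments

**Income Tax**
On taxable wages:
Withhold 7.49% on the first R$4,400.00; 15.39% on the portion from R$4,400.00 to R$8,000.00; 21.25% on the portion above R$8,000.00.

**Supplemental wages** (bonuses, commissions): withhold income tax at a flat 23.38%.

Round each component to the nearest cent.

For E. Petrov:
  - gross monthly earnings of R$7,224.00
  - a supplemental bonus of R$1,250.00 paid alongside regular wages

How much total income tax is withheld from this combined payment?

R$1,056.42

Income Tax: taxable = R$7,224.00
  R$329.56 + 15.39% × (R$7,224.00 − R$4,400.00) = R$329.56 + 15.39% × R$2,824.00 = R$764.17
Supplemental (23.38% flat on bonus): 23.38% × R$1,250.00 = R$292.25
Total income tax: R$764.17 + R$292.25 = R$1,056.42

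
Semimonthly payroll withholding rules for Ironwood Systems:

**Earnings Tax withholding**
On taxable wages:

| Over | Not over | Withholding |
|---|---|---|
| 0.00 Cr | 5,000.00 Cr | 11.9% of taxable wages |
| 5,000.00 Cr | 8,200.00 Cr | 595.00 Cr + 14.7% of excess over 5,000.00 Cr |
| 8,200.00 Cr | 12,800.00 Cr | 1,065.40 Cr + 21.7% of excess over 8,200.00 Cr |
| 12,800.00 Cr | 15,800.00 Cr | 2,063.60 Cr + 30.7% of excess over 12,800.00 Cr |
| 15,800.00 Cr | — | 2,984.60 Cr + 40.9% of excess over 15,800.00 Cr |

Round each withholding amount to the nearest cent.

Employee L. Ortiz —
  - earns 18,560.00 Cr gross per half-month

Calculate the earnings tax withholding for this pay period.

Earnings Tax: taxable = 18,560.00 Cr
  2,984.60 Cr + 40.9% × (18,560.00 Cr − 15,800.00 Cr) = 2,984.60 Cr + 40.9% × 2,760.00 Cr = 4,113.44 Cr

4,113.44 Cr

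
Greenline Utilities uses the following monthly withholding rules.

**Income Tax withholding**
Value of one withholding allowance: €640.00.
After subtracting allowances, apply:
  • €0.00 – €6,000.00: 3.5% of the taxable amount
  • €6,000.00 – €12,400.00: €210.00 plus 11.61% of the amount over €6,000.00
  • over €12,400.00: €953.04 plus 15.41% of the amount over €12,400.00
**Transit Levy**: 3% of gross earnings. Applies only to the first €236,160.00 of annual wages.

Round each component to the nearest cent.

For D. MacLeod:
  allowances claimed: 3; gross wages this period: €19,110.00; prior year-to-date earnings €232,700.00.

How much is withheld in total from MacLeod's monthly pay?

Income Tax: taxable = €19,110.00 − 3×€640.00 = €17,190.00
  €953.04 + 15.41% × (€17,190.00 − €12,400.00) = €953.04 + 15.41% × €4,790.00 = €1,691.18
Transit Levy: cap €236,160.00 − YTD €232,700.00 = €3,460.00 subject; 3% × €3,460.00 = €103.80
Total: €1,691.18 + €103.80 = €1,794.98

€1,794.98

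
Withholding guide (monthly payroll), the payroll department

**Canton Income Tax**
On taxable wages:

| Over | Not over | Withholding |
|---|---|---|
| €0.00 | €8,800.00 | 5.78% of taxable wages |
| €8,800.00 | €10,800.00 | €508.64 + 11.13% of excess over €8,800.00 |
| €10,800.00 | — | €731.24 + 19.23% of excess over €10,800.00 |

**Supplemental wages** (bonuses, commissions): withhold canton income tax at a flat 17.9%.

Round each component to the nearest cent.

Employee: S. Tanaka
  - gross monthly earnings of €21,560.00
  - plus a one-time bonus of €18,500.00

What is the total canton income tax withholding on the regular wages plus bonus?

Canton Income Tax: taxable = €21,560.00
  €731.24 + 19.23% × (€21,560.00 − €10,800.00) = €731.24 + 19.23% × €10,760.00 = €2,800.39
Supplemental (17.9% flat on bonus): 17.9% × €18,500.00 = €3,311.50
Total canton income tax: €2,800.39 + €3,311.50 = €6,111.89

€6,111.89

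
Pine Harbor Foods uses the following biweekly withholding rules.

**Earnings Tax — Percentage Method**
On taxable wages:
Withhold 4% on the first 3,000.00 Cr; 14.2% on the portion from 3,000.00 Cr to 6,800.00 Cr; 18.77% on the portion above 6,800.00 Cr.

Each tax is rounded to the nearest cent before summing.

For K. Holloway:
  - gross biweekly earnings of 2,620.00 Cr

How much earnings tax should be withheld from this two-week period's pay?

104.80 Cr

Earnings Tax: taxable = 2,620.00 Cr
  4% × 2,620.00 Cr = 104.80 Cr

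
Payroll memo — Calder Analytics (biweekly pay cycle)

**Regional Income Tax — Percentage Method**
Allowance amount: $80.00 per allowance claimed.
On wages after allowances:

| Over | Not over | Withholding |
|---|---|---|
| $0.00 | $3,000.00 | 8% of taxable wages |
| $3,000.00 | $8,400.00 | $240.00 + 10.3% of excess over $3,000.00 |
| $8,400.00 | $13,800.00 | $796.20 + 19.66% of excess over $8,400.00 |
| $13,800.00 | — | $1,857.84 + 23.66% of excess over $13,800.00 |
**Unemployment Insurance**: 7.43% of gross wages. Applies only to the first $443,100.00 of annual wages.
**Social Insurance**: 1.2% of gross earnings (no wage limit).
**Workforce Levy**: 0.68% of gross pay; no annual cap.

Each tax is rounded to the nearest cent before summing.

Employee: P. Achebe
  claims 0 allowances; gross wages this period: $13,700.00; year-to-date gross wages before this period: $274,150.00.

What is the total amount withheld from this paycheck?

$3,113.65

Regional Income Tax: taxable = $13,700.00
  $796.20 + 19.66% × ($13,700.00 − $8,400.00) = $796.20 + 19.66% × $5,300.00 = $1,838.18
Unemployment Insurance: 7.43% × $13,700.00 = $1,017.91
Social Insurance: 1.2% × $13,700.00 = $164.40
Workforce Levy: 0.68% × $13,700.00 = $93.16
Total: $1,838.18 + $1,017.91 + $164.40 + $93.16 = $3,113.65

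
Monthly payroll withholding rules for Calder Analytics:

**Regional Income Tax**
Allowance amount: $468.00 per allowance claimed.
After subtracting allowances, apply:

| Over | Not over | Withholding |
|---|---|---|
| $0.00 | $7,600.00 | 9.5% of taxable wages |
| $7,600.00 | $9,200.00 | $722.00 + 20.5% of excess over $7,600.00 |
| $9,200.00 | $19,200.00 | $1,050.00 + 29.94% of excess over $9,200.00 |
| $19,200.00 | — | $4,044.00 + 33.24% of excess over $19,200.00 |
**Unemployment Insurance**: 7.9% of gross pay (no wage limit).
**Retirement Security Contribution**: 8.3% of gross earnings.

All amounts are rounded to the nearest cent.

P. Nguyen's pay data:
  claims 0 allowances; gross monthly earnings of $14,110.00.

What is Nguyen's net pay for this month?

Regional Income Tax: taxable = $14,110.00
  $1,050.00 + 29.94% × ($14,110.00 − $9,200.00) = $1,050.00 + 29.94% × $4,910.00 = $2,520.05
Unemployment Insurance: 7.9% × $14,110.00 = $1,114.69
Retirement Security Contribution: 8.3% × $14,110.00 = $1,171.13
Total withheld: $2,520.05 + $1,114.69 + $1,171.13 = $4,805.87
Net pay: $14,110.00 − $4,805.87 = $9,304.13

$9,304.13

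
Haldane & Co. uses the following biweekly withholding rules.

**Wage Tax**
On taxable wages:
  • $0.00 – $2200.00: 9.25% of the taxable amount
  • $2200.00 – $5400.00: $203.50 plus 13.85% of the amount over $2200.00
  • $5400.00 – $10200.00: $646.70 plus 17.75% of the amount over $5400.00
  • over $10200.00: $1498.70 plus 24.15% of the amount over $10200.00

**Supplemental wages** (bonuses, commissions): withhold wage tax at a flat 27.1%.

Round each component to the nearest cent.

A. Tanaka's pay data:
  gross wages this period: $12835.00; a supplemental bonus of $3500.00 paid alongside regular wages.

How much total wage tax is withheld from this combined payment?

$3083.55

Wage Tax: taxable = $12835.00
  $1498.70 + 24.15% × ($12835.00 − $10200.00) = $1498.70 + 24.15% × $2635.00 = $2135.05
Supplemental (27.1% flat on bonus): 27.1% × $3500.00 = $948.50
Total wage tax: $2135.05 + $948.50 = $3083.55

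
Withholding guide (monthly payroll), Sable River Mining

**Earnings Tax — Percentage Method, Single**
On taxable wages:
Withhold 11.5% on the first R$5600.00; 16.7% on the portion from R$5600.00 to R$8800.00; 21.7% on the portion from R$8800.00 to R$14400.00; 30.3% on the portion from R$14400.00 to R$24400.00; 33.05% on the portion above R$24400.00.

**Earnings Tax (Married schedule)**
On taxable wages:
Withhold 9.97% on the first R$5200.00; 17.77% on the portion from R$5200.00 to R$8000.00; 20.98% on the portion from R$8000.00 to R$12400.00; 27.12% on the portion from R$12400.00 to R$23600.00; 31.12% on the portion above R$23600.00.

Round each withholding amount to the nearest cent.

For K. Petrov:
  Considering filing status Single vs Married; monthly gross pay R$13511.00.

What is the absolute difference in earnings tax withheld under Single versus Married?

Earnings Tax (Single): taxable = R$13511.00
  R$1178.40 + 21.7% × (R$13511.00 − R$8800.00) = R$1178.40 + 21.7% × R$4711.00 = R$2200.69
Earnings Tax (Married): taxable = R$13511.00
  R$1939.12 + 27.12% × (R$13511.00 − R$12400.00) = R$1939.12 + 27.12% × R$1111.00 = R$2240.42
Difference: |R$2200.69 − R$2240.42| = R$39.73 (higher under Married)

R$39.73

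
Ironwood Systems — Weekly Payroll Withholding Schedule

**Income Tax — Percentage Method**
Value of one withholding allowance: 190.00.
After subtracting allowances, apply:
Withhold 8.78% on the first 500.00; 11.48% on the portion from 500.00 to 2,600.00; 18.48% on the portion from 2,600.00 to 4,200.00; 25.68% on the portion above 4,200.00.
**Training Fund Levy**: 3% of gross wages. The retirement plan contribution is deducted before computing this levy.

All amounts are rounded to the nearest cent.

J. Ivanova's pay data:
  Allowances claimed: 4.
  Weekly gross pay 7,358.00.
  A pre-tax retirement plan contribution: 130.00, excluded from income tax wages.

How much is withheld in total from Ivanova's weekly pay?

Income Tax: taxable = 7,358.00 − 130.00 − 4×190.00 = 6,468.00
  580.66 + 25.68% × (6,468.00 − 4,200.00) = 580.66 + 25.68% × 2,268.00 = 1,163.08
Training Fund Levy: 3% × 7,228.00 = 216.84
Total: 1,163.08 + 216.84 = 1,379.92

1,379.92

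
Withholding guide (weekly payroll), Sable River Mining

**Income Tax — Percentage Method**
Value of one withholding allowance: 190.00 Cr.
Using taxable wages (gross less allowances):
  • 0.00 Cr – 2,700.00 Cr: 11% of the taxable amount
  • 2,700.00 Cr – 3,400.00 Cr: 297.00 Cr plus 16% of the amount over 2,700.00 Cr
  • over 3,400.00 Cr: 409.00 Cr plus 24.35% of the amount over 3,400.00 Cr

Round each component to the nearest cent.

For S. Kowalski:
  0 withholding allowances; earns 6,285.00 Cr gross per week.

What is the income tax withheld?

1,111.50 Cr

Income Tax: taxable = 6,285.00 Cr
  409.00 Cr + 24.35% × (6,285.00 Cr − 3,400.00 Cr) = 409.00 Cr + 24.35% × 2,885.00 Cr = 1,111.50 Cr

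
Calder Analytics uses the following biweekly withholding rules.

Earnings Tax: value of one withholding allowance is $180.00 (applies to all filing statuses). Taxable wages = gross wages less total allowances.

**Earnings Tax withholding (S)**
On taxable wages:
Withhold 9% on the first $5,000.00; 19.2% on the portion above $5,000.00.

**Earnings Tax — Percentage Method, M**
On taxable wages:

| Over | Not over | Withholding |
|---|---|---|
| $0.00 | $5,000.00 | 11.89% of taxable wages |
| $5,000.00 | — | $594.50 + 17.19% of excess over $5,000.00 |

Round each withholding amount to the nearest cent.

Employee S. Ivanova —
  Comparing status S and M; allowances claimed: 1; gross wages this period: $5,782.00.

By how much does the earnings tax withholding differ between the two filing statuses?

Earnings Tax (S): taxable = $5,782.00 − 1×$180.00 = $5,602.00
  $450.00 + 19.2% × ($5,602.00 − $5,000.00) = $450.00 + 19.2% × $602.00 = $565.58
Earnings Tax (M): taxable = $5,782.00 − 1×$180.00 = $5,602.00
  $594.50 + 17.19% × ($5,602.00 − $5,000.00) = $594.50 + 17.19% × $602.00 = $697.98
Difference: |$565.58 − $697.98| = $132.40 (higher under M)

$132.40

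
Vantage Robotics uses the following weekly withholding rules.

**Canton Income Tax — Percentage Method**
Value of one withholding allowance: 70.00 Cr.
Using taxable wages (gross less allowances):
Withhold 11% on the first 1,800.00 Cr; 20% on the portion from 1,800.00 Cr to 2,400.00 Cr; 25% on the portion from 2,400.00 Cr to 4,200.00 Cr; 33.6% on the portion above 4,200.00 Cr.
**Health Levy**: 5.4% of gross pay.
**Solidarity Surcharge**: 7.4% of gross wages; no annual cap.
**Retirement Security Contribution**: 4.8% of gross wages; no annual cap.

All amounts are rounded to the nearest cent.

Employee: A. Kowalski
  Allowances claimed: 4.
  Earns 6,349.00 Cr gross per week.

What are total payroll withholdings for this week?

2,513.41 Cr

Canton Income Tax: taxable = 6,349.00 Cr − 4×70.00 Cr = 6,069.00 Cr
  768.00 Cr + 33.6% × (6,069.00 Cr − 4,200.00 Cr) = 768.00 Cr + 33.6% × 1,869.00 Cr = 1,395.98 Cr
Health Levy: 5.4% × 6,349.00 Cr = 342.85 Cr
Solidarity Surcharge: 7.4% × 6,349.00 Cr = 469.83 Cr
Retirement Security Contribution: 4.8% × 6,349.00 Cr = 304.75 Cr
Total: 1,395.98 Cr + 342.85 Cr + 469.83 Cr + 304.75 Cr = 2,513.41 Cr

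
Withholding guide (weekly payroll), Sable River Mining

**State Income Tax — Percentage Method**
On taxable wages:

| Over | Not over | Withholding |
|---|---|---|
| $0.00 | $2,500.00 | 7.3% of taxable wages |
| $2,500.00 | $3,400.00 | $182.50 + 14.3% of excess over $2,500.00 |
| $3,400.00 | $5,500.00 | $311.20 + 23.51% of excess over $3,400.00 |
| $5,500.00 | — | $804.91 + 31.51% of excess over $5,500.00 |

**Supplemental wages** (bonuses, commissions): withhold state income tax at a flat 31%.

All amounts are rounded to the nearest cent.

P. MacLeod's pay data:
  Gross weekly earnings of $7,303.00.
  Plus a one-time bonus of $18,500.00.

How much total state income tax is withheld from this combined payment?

$7,108.04

State Income Tax: taxable = $7,303.00
  $804.91 + 31.51% × ($7,303.00 − $5,500.00) = $804.91 + 31.51% × $1,803.00 = $1,373.04
Supplemental (31% flat on bonus): 31% × $18,500.00 = $5,735.00
Total state income tax: $1,373.04 + $5,735.00 = $7,108.04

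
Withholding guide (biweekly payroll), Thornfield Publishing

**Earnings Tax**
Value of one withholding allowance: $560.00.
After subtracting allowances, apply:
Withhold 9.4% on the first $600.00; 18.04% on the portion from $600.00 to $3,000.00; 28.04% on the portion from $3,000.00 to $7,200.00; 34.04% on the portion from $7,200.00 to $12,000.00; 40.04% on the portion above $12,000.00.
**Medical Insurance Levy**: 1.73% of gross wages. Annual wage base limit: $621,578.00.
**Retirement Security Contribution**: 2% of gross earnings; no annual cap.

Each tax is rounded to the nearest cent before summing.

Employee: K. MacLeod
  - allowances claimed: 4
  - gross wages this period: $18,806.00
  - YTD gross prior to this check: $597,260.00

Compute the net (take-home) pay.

Earnings Tax: taxable = $18,806.00 − 4×$560.00 = $16,566.00
  $3,300.96 + 40.04% × ($16,566.00 − $12,000.00) = $3,300.96 + 40.04% × $4,566.00 = $5,129.19
Medical Insurance Levy: 1.73% × $18,806.00 = $325.34
Retirement Security Contribution: 2% × $18,806.00 = $376.12
Total withheld: $5,129.19 + $325.34 + $376.12 = $5,830.65
Net pay: $18,806.00 − $5,830.65 = $12,975.35

$12,975.35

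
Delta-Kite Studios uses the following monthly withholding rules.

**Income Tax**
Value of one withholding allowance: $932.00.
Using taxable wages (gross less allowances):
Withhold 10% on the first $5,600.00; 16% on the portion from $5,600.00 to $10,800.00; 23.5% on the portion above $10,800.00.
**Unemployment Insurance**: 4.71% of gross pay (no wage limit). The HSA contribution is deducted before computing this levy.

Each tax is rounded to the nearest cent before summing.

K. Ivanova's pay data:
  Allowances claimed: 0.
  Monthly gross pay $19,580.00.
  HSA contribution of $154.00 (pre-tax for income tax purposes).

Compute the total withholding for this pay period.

Income Tax: taxable = $19,580.00 − $154.00 = $19,426.00
  $1,392.00 + 23.5% × ($19,426.00 − $10,800.00) = $1,392.00 + 23.5% × $8,626.00 = $3,419.11
Unemployment Insurance: 4.71% × $19,426.00 = $914.96
Total: $3,419.11 + $914.96 = $4,334.07

$4,334.07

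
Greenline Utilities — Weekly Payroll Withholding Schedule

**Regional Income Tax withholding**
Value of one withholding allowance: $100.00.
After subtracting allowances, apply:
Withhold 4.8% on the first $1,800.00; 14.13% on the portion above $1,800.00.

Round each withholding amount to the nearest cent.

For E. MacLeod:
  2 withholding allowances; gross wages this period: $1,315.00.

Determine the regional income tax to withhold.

$53.52

Regional Income Tax: taxable = $1,315.00 − 2×$100.00 = $1,115.00
  4.8% × $1,115.00 = $53.52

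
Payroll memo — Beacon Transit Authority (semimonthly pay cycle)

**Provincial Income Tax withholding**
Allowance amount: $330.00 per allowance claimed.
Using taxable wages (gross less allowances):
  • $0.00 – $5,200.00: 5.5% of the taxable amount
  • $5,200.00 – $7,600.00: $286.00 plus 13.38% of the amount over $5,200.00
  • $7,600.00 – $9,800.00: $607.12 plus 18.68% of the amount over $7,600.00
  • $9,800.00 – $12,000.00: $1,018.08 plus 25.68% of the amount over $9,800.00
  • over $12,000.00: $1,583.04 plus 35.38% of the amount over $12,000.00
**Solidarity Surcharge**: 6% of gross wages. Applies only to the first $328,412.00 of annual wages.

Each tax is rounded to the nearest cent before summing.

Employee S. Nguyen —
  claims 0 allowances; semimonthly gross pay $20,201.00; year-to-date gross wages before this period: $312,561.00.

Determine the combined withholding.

$5,435.61

Provincial Income Tax: taxable = $20,201.00
  $1,583.04 + 35.38% × ($20,201.00 − $12,000.00) = $1,583.04 + 35.38% × $8,201.00 = $4,484.55
Solidarity Surcharge: cap $328,412.00 − YTD $312,561.00 = $15,851.00 subject; 6% × $15,851.00 = $951.06
Total: $4,484.55 + $951.06 = $5,435.61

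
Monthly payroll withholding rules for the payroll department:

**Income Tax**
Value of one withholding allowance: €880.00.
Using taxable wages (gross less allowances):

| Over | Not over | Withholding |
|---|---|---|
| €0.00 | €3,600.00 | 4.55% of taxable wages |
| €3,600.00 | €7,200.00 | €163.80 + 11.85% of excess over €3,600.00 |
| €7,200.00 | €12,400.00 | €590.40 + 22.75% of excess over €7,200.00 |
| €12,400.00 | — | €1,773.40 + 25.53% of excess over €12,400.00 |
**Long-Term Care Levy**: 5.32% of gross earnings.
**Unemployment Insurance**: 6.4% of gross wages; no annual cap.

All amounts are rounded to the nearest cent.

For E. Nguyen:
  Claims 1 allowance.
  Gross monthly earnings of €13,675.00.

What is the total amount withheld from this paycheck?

€3,476.95

Income Tax: taxable = €13,675.00 − 1×€880.00 = €12,795.00
  €1,773.40 + 25.53% × (€12,795.00 − €12,400.00) = €1,773.40 + 25.53% × €395.00 = €1,874.24
Long-Term Care Levy: 5.32% × €13,675.00 = €727.51
Unemployment Insurance: 6.4% × €13,675.00 = €875.20
Total: €1,874.24 + €727.51 + €875.20 = €3,476.95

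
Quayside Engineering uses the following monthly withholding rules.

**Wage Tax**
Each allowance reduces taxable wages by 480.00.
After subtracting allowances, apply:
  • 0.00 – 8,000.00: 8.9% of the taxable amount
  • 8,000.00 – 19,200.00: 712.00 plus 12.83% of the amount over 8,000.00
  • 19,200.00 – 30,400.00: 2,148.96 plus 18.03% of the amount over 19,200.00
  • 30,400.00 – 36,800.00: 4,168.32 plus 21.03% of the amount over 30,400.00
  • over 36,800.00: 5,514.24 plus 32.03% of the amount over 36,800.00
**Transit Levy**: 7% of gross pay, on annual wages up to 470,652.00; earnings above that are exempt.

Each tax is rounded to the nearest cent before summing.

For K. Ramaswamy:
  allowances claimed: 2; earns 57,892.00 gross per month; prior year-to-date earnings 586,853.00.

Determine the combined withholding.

Wage Tax: taxable = 57,892.00 − 2×480.00 = 56,932.00
  5,514.24 + 32.03% × (56,932.00 − 36,800.00) = 5,514.24 + 32.03% × 20,132.00 = 11,962.52
Transit Levy: YTD 586,853.00 ≥ cap 470,652.00 → 0.00
Total: 11,962.52 + 0.00 = 11,962.52

11,962.52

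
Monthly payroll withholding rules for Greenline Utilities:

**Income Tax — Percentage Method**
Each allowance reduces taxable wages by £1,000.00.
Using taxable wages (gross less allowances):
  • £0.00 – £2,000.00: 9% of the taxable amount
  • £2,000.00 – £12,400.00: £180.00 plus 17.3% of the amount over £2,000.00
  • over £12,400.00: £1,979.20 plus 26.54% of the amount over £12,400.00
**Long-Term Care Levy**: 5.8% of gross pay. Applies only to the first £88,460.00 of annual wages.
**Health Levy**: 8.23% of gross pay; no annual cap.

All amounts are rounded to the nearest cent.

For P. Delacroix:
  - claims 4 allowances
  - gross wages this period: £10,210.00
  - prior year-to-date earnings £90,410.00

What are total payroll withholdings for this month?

£1,748.61

Income Tax: taxable = £10,210.00 − 4×£1,000.00 = £6,210.00
  £180.00 + 17.3% × (£6,210.00 − £2,000.00) = £180.00 + 17.3% × £4,210.00 = £908.33
Long-Term Care Levy: YTD £90,410.00 ≥ cap £88,460.00 → £0.00
Health Levy: 8.23% × £10,210.00 = £840.28
Total: £908.33 + £0.00 + £840.28 = £1,748.61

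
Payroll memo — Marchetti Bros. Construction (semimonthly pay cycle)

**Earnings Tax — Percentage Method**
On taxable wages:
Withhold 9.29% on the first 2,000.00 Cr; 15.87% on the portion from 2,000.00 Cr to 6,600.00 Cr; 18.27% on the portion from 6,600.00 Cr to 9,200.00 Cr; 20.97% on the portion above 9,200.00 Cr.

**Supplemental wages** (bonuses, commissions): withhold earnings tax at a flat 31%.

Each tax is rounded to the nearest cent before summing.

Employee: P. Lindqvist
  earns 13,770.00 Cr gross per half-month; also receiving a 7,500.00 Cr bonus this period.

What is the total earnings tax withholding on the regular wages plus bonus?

Earnings Tax: taxable = 13,770.00 Cr
  1,390.84 Cr + 20.97% × (13,770.00 Cr − 9,200.00 Cr) = 1,390.84 Cr + 20.97% × 4,570.00 Cr = 2,349.17 Cr
Supplemental (31% flat on bonus): 31% × 7,500.00 Cr = 2,325.00 Cr
Total earnings tax: 2,349.17 Cr + 2,325.00 Cr = 4,674.17 Cr

4,674.17 Cr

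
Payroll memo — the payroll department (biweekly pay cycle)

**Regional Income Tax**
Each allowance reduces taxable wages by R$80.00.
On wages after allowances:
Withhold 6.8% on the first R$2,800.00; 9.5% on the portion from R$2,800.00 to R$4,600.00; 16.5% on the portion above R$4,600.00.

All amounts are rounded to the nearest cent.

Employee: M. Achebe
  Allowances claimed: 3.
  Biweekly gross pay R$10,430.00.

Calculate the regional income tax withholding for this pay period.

R$1,283.75

Regional Income Tax: taxable = R$10,430.00 − 3×R$80.00 = R$10,190.00
  R$361.40 + 16.5% × (R$10,190.00 − R$4,600.00) = R$361.40 + 16.5% × R$5,590.00 = R$1,283.75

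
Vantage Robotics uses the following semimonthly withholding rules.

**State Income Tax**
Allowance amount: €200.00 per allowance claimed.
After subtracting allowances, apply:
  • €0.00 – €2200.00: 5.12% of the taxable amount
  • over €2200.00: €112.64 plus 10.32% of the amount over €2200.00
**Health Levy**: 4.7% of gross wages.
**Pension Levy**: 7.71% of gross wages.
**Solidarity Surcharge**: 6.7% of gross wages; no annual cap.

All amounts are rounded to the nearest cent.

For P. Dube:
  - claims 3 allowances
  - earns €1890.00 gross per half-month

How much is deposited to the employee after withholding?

State Income Tax: taxable = €1890.00 − 3×€200.00 = €1290.00
  5.12% × €1290.00 = €66.05
Health Levy: 4.7% × €1890.00 = €88.83
Pension Levy: 7.71% × €1890.00 = €145.72
Solidarity Surcharge: 6.7% × €1890.00 = €126.63
Total withheld: €66.05 + €88.83 + €145.72 + €126.63 = €427.23
Net pay: €1890.00 − €427.23 = €1462.77

€1462.77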